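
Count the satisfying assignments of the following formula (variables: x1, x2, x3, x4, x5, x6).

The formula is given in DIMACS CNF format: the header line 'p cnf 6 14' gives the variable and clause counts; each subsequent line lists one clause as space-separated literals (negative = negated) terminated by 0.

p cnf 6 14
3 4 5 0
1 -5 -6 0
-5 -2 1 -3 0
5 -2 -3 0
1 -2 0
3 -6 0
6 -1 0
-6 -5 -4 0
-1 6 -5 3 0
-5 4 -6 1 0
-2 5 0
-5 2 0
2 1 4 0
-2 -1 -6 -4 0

There are 2^6 = 64 truth assignments over (x1, x2, x3, x4, x5, x6).
Split on x4. With x4 = True, the clauses containing x4 are satisfied and ¬x4 drops from the rest; 4 of the 2^5 = 32 assignments to the other variables satisfy what remains.
With x4 = False, by the same count on the reduced clause set, 2 assignments work.
(One model: x1=F, x2=F, x3=F, x4=T, x5=F, x6=F.)
Total: 4 + 2 = 6.

6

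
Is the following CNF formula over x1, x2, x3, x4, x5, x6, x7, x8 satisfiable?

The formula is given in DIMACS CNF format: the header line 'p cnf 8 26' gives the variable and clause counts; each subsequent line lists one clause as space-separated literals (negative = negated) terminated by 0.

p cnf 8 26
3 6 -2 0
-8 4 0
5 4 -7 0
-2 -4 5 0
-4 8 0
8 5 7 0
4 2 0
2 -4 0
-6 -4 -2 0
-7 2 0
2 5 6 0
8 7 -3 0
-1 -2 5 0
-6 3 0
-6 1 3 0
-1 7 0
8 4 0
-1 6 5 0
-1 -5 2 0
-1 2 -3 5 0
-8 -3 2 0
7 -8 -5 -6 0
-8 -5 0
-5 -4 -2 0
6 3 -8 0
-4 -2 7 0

No

Suppose x8 = False.
Unit clause (¬x4) forces x4 = False.
That conflicts with the unit clause (x4).
Backtrack on x8: now try x8 = True.
Unit clause (x4) forces x4 = True.
Unit clause (x2) forces x2 = True.
Unit clause (x5) forces x5 = True.
That conflicts with the unit clause (¬x5).
Either choice for x8 ends in contradiction.
No assignment satisfies every clause.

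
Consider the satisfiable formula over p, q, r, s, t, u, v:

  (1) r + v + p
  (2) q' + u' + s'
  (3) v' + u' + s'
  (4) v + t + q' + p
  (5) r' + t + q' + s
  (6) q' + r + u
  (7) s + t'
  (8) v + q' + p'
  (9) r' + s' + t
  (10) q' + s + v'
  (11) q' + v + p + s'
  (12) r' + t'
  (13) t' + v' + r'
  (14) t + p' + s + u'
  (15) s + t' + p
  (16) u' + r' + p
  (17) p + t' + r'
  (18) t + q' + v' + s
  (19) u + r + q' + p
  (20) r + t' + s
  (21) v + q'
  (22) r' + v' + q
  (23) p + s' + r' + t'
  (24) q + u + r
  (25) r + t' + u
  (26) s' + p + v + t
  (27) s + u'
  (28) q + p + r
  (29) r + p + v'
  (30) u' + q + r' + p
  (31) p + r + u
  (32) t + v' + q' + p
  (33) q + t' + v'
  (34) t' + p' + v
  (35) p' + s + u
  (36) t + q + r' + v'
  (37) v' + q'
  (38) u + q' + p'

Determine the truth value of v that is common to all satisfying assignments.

Suppose v = 1.
Unit clause (q') forces q = 0.
Unit clause (r') forces r = 0.
Unit clause (u) forces u = 1.
Unit clause (s') forces s = 0.
But (s) is also a unit clause — contradiction.
So every satisfying assignment has v = False.

False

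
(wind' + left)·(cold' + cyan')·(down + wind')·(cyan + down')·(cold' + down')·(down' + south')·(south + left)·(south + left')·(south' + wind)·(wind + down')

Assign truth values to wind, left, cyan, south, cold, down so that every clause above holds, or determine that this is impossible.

Suppose wind = 0.
From the singleton clause (south'), south = 0.
From the singleton clause (left), left = 1.
That conflicts with the unit clause (left').
So wind must be the other value — set wind = 1.
From the singleton clause (left), left = 1.
From the singleton clause (down), down = 1.
From the singleton clause (cyan), cyan = 1.
From the singleton clause (cold'), cold = 0.
From the singleton clause (south'), south = 0.
That conflicts with the unit clause (south).
Either choice for wind ends in contradiction.

UNSATISFIABLE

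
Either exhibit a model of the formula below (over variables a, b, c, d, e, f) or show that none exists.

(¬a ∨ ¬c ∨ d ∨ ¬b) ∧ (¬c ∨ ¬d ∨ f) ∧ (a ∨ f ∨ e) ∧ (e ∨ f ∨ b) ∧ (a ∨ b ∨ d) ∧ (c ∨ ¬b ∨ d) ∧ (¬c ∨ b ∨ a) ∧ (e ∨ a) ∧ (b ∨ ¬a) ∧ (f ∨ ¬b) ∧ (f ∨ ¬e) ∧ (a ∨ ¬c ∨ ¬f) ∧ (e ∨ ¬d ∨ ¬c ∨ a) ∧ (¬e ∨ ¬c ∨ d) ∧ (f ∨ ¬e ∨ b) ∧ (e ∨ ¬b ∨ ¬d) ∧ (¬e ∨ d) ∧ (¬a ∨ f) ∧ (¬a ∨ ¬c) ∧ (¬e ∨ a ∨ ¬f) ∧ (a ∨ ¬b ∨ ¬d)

a=True,  b=True,  c=False,  d=True,  e=True,  f=True

Case e = True:
Unit clause (f) forces f = True.
Unit clause (d) forces d = True.
Unit clause (a) forces a = True.
Unit clause (b) forces b = True.
Unit clause (¬c) forces c = False.
Every clause now holds.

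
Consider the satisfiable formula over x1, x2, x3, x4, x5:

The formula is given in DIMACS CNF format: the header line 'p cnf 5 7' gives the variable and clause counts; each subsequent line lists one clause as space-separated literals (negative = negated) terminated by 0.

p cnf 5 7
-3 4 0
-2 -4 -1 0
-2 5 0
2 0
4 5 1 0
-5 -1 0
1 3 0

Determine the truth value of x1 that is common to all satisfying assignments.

Suppose x1 = True.
(x2) alone gives x2 = True.
(¬x4) alone gives x4 = False.
(¬x3) alone gives x3 = False.
(x5) alone gives x5 = True.
But (¬x5) is also a unit clause — contradiction.
So every satisfying assignment has x1 = False.

False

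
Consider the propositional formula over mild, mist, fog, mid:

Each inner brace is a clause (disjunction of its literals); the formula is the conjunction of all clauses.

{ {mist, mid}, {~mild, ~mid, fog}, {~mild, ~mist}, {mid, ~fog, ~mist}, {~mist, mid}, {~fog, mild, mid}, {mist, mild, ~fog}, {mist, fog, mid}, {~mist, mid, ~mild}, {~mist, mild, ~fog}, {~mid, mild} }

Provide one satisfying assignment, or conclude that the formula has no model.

Case mist = 0:
(mid) alone gives mid = 1.
(mild) alone gives mild = 1.
(fog) alone gives fog = 1.
Every clause now holds.

mild=1,  mist=0,  fog=1,  mid=1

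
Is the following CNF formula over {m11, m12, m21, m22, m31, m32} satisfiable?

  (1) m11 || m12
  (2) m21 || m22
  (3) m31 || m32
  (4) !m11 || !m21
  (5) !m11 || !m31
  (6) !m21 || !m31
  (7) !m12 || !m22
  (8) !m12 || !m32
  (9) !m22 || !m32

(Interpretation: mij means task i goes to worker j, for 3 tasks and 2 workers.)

No

Try m11 = true.
From the singleton clause (!m21), m21 = false.
From the singleton clause (m22), m22 = true.
From the singleton clause (!m31), m31 = false.
From the singleton clause (m32), m32 = true.
That conflicts with the unit clause (!m32).
Undo m11 and try m11 = false.
From the singleton clause (m12), m12 = true.
From the singleton clause (!m22), m22 = false.
From the singleton clause (m21), m21 = true.
From the singleton clause (!m31), m31 = false.
From the singleton clause (m32), m32 = true.
That conflicts with the unit clause (!m32).
Either choice for m11 ends in contradiction.
No assignment satisfies every clause.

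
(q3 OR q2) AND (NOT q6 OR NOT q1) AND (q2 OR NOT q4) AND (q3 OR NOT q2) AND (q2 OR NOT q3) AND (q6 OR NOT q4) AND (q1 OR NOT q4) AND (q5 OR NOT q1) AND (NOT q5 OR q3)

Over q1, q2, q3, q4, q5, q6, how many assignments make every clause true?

There are 2^6 = 64 truth assignments over (q1, q2, q3, q4, q5, q6).
Split on q4. With q4 = true, the clauses containing q4 are satisfied and NOT q4 drops from the rest; 0 of the 2^5 = 32 assignments to the other variables satisfy what remains.
With q4 = false, by the same count on the reduced clause set, 5 assignments work.
(One model: q1=F, q2=T, q3=T, q4=F, q5=F, q6=F.)
Total: 0 + 5 = 5.

5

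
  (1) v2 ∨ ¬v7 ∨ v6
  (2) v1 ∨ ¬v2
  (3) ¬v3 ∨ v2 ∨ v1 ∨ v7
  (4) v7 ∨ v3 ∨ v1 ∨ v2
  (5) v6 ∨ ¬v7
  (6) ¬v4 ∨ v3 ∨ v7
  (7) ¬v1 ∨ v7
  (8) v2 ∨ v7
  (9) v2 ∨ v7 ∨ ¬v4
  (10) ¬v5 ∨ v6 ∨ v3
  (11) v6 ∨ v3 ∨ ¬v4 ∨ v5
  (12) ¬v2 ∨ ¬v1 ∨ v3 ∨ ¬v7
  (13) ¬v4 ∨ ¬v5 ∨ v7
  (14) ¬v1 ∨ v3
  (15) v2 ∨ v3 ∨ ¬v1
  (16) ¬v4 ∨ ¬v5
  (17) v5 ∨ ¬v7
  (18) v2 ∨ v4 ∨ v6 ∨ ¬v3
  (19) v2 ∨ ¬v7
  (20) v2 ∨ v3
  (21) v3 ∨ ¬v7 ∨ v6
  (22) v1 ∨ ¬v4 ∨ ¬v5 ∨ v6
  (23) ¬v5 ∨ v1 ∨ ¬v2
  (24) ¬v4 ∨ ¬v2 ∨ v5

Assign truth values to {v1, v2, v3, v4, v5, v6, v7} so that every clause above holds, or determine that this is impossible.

Branch on v1: set v1 = True.
(v7) alone gives v7 = True.
(v6) alone gives v6 = True.
(v3) alone gives v3 = True.
(v5) alone gives v5 = True.
(¬v4) alone gives v4 = False.
(v2) alone gives v2 = True.
Every clause now holds.

v1: True; v2: True; v3: True; v4: False; v5: True; v6: True; v7: True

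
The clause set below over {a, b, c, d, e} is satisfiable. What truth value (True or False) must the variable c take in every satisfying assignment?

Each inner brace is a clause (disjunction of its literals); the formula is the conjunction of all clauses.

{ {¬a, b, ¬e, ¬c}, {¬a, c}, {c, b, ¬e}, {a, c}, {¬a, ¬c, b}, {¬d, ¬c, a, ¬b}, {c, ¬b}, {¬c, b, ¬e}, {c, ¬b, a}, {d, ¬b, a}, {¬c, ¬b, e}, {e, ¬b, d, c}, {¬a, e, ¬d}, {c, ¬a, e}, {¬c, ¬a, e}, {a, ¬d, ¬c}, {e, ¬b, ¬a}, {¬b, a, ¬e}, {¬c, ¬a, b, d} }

Suppose c = False.
(¬a) alone gives a = False.
Now (a) is unsatisfied and unit — conflict.
So every satisfying assignment has c = True.

True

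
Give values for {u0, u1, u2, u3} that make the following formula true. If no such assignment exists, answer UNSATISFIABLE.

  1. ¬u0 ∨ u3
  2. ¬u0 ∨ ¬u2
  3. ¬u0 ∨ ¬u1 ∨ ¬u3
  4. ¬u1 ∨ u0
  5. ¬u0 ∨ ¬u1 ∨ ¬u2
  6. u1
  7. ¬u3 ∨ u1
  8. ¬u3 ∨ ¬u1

Unit clause (u1) forces u1 = True.
Unit clause (u0) forces u0 = True.
Unit clause (u3) forces u3 = True.
That conflicts with the unit clause (¬u3).

UNSATISFIABLE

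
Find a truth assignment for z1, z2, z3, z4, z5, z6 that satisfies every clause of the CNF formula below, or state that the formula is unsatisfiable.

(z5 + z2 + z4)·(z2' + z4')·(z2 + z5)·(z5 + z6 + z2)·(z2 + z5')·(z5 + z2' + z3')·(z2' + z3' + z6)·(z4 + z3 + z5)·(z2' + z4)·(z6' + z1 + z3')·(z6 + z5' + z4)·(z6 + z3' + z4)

Suppose z2 = 0.
(z5) alone gives z5 = 1.
But (z5') is also a unit clause — contradiction.
Undo z2 and try z2 = 1.
(z4') alone gives z4 = 0.
But (z4) is also a unit clause — contradiction.
Either choice for z2 ends in contradiction.

UNSATISFIABLE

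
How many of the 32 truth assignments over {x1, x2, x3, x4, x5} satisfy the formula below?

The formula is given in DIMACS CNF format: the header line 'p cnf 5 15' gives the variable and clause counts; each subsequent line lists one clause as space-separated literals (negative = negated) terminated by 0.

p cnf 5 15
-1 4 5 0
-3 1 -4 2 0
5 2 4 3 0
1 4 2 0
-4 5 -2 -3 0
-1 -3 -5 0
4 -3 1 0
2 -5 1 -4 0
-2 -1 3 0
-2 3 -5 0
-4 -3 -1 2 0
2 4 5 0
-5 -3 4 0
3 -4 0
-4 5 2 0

3

There are 2^5 = 32 truth assignments over (x1, x2, x3, x4, x5).
Split on x4. With x4 = True, the clauses containing x4 are satisfied and ¬x4 drops from the rest; 1 of the 2^4 = 16 assignments to the other variables satisfy what remains.
With x4 = False, by the same count on the reduced clause set, 2 assignments work.
(One model: x1=F, x2=T, x3=F, x4=F, x5=F.)
Total: 1 + 2 = 3.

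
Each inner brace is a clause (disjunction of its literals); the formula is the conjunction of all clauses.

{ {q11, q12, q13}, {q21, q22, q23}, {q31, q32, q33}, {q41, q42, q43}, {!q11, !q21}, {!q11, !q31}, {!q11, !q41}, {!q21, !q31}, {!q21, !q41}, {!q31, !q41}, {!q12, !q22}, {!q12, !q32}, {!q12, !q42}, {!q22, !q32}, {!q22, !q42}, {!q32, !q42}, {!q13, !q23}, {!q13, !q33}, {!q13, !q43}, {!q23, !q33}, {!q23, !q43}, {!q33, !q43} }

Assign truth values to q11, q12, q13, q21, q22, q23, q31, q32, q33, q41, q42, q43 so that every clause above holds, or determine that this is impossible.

UNSATISFIABLE

Try q11 = false.
Try q12 = true.
Unit clause (!q22) forces q22 = false.
Unit clause (!q32) forces q32 = false.
Unit clause (!q42) forces q42 = false.
Try q21 = true.
Unit clause (!q31) forces q31 = false.
Unit clause (q33) forces q33 = true.
Unit clause (!q41) forces q41 = false.
Unit clause (q43) forces q43 = true.
But (!q43) is also a unit clause — contradiction.
So q21 must be the other value — set q21 = false.
Unit clause (q23) forces q23 = true.
Unit clause (!q13) forces q13 = false.
Unit clause (!q33) forces q33 = false.
Unit clause (q31) forces q31 = true.
Unit clause (!q41) forces q41 = false.
Unit clause (q43) forces q43 = true.
But (!q43) is also a unit clause — contradiction.
Either choice for q21 ends in contradiction.
So q12 must be the other value — set q12 = false.
Unit clause (q13) forces q13 = true.
Unit clause (!q23) forces q23 = false.
Unit clause (!q33) forces q33 = false.
Unit clause (!q43) forces q43 = false.
Try q21 = true.
Unit clause (!q31) forces q31 = false.
Unit clause (q32) forces q32 = true.
Unit clause (!q41) forces q41 = false.
Unit clause (q42) forces q42 = true.
But (!q42) is also a unit clause — contradiction.
So q21 must be the other value — set q21 = false.
Unit clause (q22) forces q22 = true.
Unit clause (!q32) forces q32 = false.
Unit clause (q31) forces q31 = true.
Unit clause (!q41) forces q41 = false.
Unit clause (q42) forces q42 = true.
But (!q42) is also a unit clause — contradiction.
Either choice for q21 ends in contradiction.
Either choice for q12 ends in contradiction.
So q11 must be the other value — set q11 = true.
Unit clause (!q21) forces q21 = false.
Unit clause (!q31) forces q31 = false.
Unit clause (!q41) forces q41 = false.
Try q22 = true.
Unit clause (!q12) forces q12 = false.
Unit clause (!q32) forces q32 = false.
Unit clause (q33) forces q33 = true.
Unit clause (!q42) forces q42 = false.
Unit clause (q43) forces q43 = true.
But (!q43) is also a unit clause — contradiction.
So q22 must be the other value — set q22 = false.
Unit clause (q23) forces q23 = true.
Unit clause (!q13) forces q13 = false.
Unit clause (!q33) forces q33 = false.
Unit clause (q32) forces q32 = true.
Unit clause (!q12) forces q12 = false.
Unit clause (!q42) forces q42 = false.
Unit clause (q43) forces q43 = true.
But (!q43) is also a unit clause — contradiction.
Either choice for q22 ends in contradiction.
Either choice for q11 ends in contradiction.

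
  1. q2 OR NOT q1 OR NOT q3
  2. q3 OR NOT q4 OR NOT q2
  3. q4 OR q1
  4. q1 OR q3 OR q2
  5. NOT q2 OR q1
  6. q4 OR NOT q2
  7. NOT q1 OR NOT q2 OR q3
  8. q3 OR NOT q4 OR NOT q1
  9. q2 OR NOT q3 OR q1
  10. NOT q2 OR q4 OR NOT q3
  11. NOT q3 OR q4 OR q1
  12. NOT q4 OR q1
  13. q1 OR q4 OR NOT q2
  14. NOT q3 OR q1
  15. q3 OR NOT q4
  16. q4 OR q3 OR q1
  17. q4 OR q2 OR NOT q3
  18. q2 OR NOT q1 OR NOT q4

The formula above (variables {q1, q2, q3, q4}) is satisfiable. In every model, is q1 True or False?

Suppose q1 = false.
(q4) alone gives q4 = true.
That conflicts with the unit clause (NOT q4).
So every satisfying assignment has q1 = True.

True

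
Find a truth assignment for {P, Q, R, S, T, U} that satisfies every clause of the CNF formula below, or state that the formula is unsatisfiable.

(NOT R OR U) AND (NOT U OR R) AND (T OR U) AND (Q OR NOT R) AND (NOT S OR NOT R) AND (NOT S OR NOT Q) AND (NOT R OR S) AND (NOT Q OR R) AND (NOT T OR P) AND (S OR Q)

Case R = false:
Unit clause (NOT U) forces U = false.
Unit clause (T) forces T = true.
Unit clause (NOT Q) forces Q = false.
Unit clause (P) forces P = true.
Unit clause (S) forces S = true.
All clauses are satisfied.

P ↦ true; Q ↦ false; R ↦ false; S ↦ true; T ↦ true; U ↦ false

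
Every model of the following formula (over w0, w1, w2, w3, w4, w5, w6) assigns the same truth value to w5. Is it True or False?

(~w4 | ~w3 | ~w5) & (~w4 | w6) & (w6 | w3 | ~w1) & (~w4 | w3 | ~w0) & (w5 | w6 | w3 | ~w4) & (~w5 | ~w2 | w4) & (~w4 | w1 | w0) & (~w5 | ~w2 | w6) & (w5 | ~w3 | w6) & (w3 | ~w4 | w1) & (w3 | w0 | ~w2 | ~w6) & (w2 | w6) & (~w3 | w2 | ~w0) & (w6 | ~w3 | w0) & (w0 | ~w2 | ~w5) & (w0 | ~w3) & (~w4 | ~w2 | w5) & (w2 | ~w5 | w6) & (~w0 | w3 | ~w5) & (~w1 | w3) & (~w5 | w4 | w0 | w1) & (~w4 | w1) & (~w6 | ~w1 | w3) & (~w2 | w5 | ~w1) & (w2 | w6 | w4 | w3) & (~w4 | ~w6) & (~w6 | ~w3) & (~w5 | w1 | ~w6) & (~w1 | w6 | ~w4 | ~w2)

Suppose w5 = 1.
Try w4 = 0.
The clause (~w2) is unit, so w2 = 0.
The clause (w6) is unit, so w6 = 1.
The clause (~w3) is unit, so w3 = 0.
The clause (~w0) is unit, so w0 = 0.
The clause (~w1) is unit, so w1 = 0.
But (w1) is also a unit clause — contradiction.
Undo w4 and try w4 = 1.
The clause (~w3) is unit, so w3 = 0.
The clause (w6) is unit, so w6 = 1.
But (~w6) is also a unit clause — contradiction.
Both values of w4 lead to a conflict.
So every satisfying assignment has w5 = False.

False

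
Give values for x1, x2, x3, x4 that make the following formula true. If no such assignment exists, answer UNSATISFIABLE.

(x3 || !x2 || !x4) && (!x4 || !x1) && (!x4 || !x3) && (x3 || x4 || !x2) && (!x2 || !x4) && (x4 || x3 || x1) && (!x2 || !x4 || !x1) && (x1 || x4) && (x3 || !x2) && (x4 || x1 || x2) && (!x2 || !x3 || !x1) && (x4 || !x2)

x1: true; x2: false; x3: true; x4: false

Case x4 = false:
Unit clause (x1) forces x1 = true.
Unit clause (!x2) forces x2 = false.
All clauses hold; x3 can take either value.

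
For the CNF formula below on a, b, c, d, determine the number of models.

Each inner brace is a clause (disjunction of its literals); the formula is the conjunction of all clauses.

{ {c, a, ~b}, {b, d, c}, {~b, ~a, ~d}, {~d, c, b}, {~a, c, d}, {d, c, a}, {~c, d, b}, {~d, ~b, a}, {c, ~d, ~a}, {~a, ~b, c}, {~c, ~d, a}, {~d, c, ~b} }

3

There are 2^4 = 16 truth assignments over (a, b, c, d).
Split on d. With d = 1, the clauses containing d are satisfied and ~d drops from the rest; 1 of the 2^3 = 8 assignments to the other variables satisfy what remains.
With d = 0, by the same count on the reduced clause set, 2 assignments work.
(One model: a=F, b=T, c=T, d=F.)
Total: 1 + 2 = 3.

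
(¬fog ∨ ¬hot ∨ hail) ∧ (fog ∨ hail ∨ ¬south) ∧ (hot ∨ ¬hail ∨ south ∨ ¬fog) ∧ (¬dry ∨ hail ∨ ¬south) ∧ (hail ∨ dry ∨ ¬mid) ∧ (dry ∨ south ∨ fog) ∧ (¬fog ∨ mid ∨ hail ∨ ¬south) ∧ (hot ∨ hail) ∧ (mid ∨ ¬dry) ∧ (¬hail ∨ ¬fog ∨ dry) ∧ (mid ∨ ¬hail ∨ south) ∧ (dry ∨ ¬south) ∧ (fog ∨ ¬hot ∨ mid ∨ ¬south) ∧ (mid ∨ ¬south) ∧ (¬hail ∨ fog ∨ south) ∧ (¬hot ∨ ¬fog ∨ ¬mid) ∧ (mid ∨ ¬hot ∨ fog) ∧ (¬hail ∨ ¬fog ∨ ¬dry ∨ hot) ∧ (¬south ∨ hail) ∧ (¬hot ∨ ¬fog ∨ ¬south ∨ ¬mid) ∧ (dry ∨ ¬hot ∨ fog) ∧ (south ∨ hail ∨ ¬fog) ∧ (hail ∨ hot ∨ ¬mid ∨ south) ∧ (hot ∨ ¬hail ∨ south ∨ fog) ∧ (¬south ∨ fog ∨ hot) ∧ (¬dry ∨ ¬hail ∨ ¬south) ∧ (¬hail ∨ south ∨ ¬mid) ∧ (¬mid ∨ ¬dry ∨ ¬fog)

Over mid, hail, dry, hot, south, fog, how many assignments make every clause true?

There are 2^6 = 64 truth assignments over (mid, hail, dry, hot, south, fog).
Split on dry. With dry = True, the clauses containing dry are satisfied and ¬dry drops from the rest; 1 of the 2^5 = 32 assignments to the other variables satisfy what remains.
With dry = False, by the same count on the reduced clause set, 0 assignments work.
(One model: mid=T, hail=F, dry=T, hot=T, south=F, fog=F.)
Total: 1 + 0 = 1.

1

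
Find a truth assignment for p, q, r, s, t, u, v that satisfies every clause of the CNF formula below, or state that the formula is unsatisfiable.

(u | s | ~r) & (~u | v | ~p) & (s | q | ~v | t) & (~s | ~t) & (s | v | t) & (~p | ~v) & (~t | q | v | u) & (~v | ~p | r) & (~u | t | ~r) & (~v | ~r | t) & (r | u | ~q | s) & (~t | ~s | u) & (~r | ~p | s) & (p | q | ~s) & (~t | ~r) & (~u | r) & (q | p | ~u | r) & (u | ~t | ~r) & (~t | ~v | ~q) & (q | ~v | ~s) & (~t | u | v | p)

Suppose s = 1.
(~t) alone gives t = 0.
Suppose p = 1.
(~v) alone gives v = 0.
(~u) alone gives u = 0.
No clause remains; q, r are free.

p ↦ 1; q ↦ 1; r ↦ 1; s ↦ 1; t ↦ 0; u ↦ 0; v ↦ 0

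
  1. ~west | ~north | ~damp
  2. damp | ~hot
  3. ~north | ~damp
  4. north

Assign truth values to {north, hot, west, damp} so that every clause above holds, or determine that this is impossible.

From the singleton clause (north), north = 1.
From the singleton clause (~damp), damp = 0.
From the singleton clause (~hot), hot = 0.
Every clause is now satisfied; west is unconstrained.

north ↦ 1, hot ↦ 0, west ↦ 1, damp ↦ 0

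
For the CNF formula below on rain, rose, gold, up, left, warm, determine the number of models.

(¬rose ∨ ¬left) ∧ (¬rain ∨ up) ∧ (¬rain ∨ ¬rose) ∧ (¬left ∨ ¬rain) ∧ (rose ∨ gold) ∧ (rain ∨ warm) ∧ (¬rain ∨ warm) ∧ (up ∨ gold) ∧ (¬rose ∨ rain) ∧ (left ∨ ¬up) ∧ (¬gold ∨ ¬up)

There are 2^6 = 64 truth assignments over (rain, rose, gold, up, left, warm).
Split on warm. With warm = True, the clauses containing warm are satisfied and ¬warm drops from the rest; 2 of the 2^5 = 32 assignments to the other variables satisfy what remains.
With warm = False, by the same count on the reduced clause set, 0 assignments work.
Total: 2 + 0 = 2.

2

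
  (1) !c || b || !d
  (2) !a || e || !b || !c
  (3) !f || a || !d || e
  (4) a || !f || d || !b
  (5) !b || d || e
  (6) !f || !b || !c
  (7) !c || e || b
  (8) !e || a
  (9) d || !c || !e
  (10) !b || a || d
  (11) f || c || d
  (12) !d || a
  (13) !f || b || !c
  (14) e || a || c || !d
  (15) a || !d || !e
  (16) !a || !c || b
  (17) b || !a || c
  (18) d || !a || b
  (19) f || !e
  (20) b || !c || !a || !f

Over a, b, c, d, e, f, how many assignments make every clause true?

There are 2^6 = 64 truth assignments over (a, b, c, d, e, f).
Split on b. With b = true, the clauses containing b are satisfied and !b drops from the rest; 4 of the 2^5 = 32 assignments to the other variables satisfy what remains.
With b = false, by the same count on the reduced clause set, 1 assignment works.
Total: 4 + 1 = 5.

5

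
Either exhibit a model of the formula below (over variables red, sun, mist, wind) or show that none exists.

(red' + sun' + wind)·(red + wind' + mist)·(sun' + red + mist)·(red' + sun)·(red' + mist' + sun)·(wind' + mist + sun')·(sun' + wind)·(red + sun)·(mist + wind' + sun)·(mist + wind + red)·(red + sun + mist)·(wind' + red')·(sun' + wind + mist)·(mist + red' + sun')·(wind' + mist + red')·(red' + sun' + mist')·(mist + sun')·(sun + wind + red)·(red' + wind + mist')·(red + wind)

red ↦ 0,  sun ↦ 1,  mist ↦ 1,  wind ↦ 1

Case red = 0:
(sun) alone gives sun = 1.
(mist) alone gives mist = 1.
(wind) alone gives wind = 1.
Every clause now holds.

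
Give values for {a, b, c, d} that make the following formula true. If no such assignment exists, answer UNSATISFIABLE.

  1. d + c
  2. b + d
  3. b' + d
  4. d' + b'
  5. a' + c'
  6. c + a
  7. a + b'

a ↦ 0, b ↦ 0, c ↦ 1, d ↦ 1

Case d = 1:
From the singleton clause (b'), b = 0.
Case a = 0:
From the singleton clause (c), c = 1.
All clauses are satisfied.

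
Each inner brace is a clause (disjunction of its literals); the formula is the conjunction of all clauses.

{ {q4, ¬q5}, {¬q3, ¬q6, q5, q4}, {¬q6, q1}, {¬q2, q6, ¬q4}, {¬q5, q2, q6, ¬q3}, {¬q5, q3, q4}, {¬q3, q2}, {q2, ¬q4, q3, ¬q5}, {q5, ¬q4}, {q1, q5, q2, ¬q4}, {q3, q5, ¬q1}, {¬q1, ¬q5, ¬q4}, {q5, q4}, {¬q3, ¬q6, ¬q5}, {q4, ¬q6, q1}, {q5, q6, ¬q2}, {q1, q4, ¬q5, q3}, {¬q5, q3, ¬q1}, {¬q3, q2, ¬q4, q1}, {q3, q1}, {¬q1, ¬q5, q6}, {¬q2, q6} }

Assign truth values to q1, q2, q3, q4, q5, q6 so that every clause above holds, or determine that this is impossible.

Try q4 = True.
The clause (q5) is unit, so q5 = True.
The clause (¬q1) is unit, so q1 = False.
The clause (¬q6) is unit, so q6 = False.
The clause (¬q2) is unit, so q2 = False.
The clause (¬q3) is unit, so q3 = False.
Now (q3) is unsatisfied and unit — conflict.
So q4 must be the other value — set q4 = False.
The clause (¬q5) is unit, so q5 = False.
Now (q5) is unsatisfied and unit — conflict.
Neither q4 = True nor q4 = False works.

UNSATISFIABLE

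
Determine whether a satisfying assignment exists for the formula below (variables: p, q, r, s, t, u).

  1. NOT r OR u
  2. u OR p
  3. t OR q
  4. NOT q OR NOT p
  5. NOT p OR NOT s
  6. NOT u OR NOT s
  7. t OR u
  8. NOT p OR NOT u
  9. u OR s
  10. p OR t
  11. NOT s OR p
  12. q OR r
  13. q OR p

Yes, satisfiable

Branch on r: set r = false.
(q) alone gives q = true.
(NOT p) alone gives p = false.
(u) alone gives u = true.
(NOT s) alone gives s = false.
(t) alone gives t = true.
All clauses are satisfied.
A satisfying assignment: p: false; q: true; r: false; s: false; t: true; u: true.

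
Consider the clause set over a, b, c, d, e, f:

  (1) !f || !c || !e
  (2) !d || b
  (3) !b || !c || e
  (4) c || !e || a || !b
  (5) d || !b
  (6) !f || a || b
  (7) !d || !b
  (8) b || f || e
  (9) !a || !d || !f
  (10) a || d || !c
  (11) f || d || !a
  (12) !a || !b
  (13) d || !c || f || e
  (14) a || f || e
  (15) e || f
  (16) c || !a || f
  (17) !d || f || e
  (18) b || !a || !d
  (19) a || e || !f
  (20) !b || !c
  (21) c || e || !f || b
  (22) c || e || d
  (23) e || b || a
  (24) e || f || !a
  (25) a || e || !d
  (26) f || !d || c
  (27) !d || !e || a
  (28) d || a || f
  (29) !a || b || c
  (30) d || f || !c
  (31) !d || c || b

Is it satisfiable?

Yes, satisfiable

Case d = false:
From the singleton clause (!b), b = false.
Case f = true:
From the singleton clause (a), a = true.
From the singleton clause (c), c = true.
From the singleton clause (!e), e = false.
This assignment satisfies each clause.
A satisfying assignment: a: true; b: false; c: true; d: false; e: false; f: true.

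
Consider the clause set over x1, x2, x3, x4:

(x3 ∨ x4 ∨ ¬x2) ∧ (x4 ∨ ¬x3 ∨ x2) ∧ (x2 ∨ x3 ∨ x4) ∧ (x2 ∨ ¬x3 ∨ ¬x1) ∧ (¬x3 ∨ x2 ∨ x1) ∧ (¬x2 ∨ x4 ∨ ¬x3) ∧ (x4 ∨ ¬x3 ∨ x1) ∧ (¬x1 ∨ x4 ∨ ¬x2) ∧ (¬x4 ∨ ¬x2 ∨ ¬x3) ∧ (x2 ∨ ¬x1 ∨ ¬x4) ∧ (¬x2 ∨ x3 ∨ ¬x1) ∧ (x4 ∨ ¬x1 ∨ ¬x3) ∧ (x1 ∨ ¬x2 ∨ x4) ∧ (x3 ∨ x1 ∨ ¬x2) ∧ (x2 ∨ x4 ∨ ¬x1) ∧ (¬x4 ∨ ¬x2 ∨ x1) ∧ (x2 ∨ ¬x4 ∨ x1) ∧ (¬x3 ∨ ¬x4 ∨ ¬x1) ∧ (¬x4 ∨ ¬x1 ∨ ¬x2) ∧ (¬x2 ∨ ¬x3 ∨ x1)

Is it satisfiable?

No

Try x3 = True.
Try x4 = True.
From the singleton clause (¬x2), x2 = False.
From the singleton clause (¬x1), x1 = False.
But (x1) is also a unit clause — contradiction.
Backtrack on x4: now try x4 = False.
From the singleton clause (x2), x2 = True.
But (¬x2) is also a unit clause — contradiction.
Both values of x4 lead to a conflict.
Backtrack on x3: now try x3 = False.
Try x4 = True.
Try x2 = True.
From the singleton clause (¬x1), x1 = False.
But (x1) is also a unit clause — contradiction.
Backtrack on x2: now try x2 = False.
From the singleton clause (¬x1), x1 = False.
But (x1) is also a unit clause — contradiction.
Both values of x2 lead to a conflict.
Backtrack on x4: now try x4 = False.
From the singleton clause (¬x2), x2 = False.
But (x2) is also a unit clause — contradiction.
Both values of x4 lead to a conflict.
Both values of x3 lead to a conflict.
No assignment satisfies every clause.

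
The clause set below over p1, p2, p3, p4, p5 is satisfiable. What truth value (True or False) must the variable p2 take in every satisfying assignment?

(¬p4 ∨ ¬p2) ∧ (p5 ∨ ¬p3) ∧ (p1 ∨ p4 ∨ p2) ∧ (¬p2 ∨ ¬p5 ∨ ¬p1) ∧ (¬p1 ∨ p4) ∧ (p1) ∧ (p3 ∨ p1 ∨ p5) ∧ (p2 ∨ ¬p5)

False

Suppose p2 = True.
Unit clause (¬p4) forces p4 = False.
Unit clause (¬p1) forces p1 = False.
That conflicts with the unit clause (p1).
So every satisfying assignment has p2 = False.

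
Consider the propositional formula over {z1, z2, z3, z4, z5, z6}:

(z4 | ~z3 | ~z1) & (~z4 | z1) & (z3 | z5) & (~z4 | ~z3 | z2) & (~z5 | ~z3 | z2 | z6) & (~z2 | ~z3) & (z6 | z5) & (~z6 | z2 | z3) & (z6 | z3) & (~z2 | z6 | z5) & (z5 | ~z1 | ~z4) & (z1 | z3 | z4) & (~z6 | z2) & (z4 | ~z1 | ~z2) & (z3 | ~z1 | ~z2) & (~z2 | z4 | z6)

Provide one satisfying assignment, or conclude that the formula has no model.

Branch on z4: set z4 = 0.
Branch on z3: set z3 = 0.
From the singleton clause (z5), z5 = 1.
From the singleton clause (z6), z6 = 1.
From the singleton clause (z2), z2 = 1.
From the singleton clause (z1), z1 = 1.
Now (~z1) is unsatisfied and unit — conflict.
Undo z3 and try z3 = 1.
From the singleton clause (~z1), z1 = 0.
From the singleton clause (~z2), z2 = 0.
From the singleton clause (~z6), z6 = 0.
From the singleton clause (~z5), z5 = 0.
Now (z5) is unsatisfied and unit — conflict.
Neither z3 = 1 nor z3 = 0 works.
Undo z4 and try z4 = 1.
From the singleton clause (z1), z1 = 1.
From the singleton clause (z5), z5 = 1.
Branch on z3: set z3 = 0.
From the singleton clause (z6), z6 = 1.
From the singleton clause (z2), z2 = 1.
Now (~z2) is unsatisfied and unit — conflict.
Undo z3 and try z3 = 1.
From the singleton clause (z2), z2 = 1.
Now (~z2) is unsatisfied and unit — conflict.
Neither z3 = 1 nor z3 = 0 works.
Neither z4 = 1 nor z4 = 0 works.

UNSATISFIABLE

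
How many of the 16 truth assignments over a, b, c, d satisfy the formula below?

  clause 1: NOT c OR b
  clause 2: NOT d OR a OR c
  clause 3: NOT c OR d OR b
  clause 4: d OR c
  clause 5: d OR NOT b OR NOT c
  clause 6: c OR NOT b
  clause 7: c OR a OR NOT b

3

There are 2^4 = 16 truth assignments over (a, b, c, d).
Split on b. With b = true, the clauses containing b are satisfied and NOT b drops from the rest; 2 of the 2^3 = 8 assignments to the other variables satisfy what remains.
With b = false, by the same count on the reduced clause set, 1 assignment works.
Total: 2 + 1 = 3.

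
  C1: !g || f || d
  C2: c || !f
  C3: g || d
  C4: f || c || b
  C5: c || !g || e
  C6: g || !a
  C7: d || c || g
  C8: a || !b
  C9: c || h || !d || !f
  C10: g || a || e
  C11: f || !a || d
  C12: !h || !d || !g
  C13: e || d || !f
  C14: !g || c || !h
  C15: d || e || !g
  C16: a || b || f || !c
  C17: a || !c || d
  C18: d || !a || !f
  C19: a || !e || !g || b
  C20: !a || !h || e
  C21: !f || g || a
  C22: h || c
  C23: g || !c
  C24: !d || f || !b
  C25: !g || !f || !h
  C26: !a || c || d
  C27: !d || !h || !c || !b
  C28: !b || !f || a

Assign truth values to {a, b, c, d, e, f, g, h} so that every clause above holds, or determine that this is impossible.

Suppose c = true.
The clause (g) is unit, so g = true.
Suppose f = false.
The clause (d) is unit, so d = true.
The clause (!h) is unit, so h = false.
The clause (!b) is unit, so b = false.
The clause (a) is unit, so a = true.
All clauses hold; e can take either value.

a: true; b: false; c: true; d: true; e: false; f: false; g: true; h: false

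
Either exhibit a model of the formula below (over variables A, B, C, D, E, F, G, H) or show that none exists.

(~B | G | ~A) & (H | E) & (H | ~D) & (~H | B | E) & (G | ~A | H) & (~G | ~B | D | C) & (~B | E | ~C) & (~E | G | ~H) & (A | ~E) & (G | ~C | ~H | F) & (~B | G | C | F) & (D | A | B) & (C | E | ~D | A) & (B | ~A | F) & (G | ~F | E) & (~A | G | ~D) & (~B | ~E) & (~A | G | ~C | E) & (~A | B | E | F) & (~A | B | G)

Try H = 0.
(E) alone gives E = 1.
(~D) alone gives D = 0.
(A) alone gives A = 1.
(G) alone gives G = 1.
(~B) alone gives B = 0.
(F) alone gives F = 1.
No clause remains; C is free.

A=1,  B=0,  C=0,  D=0,  E=1,  F=1,  G=1,  H=0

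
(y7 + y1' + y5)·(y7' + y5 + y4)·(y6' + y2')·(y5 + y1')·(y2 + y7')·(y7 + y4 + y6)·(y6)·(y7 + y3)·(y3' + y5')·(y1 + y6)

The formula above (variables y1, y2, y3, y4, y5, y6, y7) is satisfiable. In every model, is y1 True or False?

Suppose y1 = 1.
Unit clause (y5) forces y5 = 1.
Unit clause (y6) forces y6 = 1.
Unit clause (y2') forces y2 = 0.
Unit clause (y7') forces y7 = 0.
Unit clause (y3) forces y3 = 1.
That conflicts with the unit clause (y3').
So every satisfying assignment has y1 = False.

False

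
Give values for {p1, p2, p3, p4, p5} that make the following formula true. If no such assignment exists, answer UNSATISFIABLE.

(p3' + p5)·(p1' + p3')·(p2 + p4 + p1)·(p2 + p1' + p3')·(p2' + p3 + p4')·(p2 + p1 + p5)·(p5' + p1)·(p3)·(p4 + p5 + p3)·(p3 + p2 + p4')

(p3) alone gives p3 = 1.
(p5) alone gives p5 = 1.
(p1') alone gives p1 = 0.
But (p1) is also a unit clause — contradiction.

UNSATISFIABLE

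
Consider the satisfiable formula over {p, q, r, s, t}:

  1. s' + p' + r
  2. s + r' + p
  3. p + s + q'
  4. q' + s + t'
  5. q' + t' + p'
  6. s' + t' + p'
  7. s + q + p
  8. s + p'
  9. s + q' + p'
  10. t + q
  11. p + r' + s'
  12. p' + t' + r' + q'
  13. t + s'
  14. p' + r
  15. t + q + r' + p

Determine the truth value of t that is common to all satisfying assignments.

True

Suppose t = 0.
The clause (q) is unit, so q = 1.
The clause (s') is unit, so s = 0.
The clause (p) is unit, so p = 1.
But (p') is also a unit clause — contradiction.
So every satisfying assignment has t = True.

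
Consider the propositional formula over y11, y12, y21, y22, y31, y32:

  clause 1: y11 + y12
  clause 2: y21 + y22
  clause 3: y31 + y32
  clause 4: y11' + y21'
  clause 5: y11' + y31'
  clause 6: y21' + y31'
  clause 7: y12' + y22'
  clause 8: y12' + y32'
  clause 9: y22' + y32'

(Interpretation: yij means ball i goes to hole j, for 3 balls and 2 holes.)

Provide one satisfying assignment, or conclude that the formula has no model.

Suppose y11 = 1.
Unit clause (y21') forces y21 = 0.
Unit clause (y22) forces y22 = 1.
Unit clause (y31') forces y31 = 0.
Unit clause (y32) forces y32 = 1.
But (y32') is also a unit clause — contradiction.
Undo y11 and try y11 = 0.
Unit clause (y12) forces y12 = 1.
Unit clause (y22') forces y22 = 0.
Unit clause (y21) forces y21 = 1.
Unit clause (y31') forces y31 = 0.
Unit clause (y32) forces y32 = 1.
But (y32') is also a unit clause — contradiction.
Either choice for y11 ends in contradiction.

UNSATISFIABLE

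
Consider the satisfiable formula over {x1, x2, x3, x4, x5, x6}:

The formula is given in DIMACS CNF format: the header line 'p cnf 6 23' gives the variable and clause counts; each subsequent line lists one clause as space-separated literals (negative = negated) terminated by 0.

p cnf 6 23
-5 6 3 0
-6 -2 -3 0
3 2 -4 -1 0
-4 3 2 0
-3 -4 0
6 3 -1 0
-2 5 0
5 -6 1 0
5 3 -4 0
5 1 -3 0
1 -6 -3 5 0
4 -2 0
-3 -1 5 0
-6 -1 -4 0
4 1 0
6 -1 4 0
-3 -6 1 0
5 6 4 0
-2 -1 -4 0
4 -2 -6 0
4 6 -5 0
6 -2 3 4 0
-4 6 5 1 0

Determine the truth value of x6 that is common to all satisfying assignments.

Suppose x6 = False.
Suppose x5 = False.
The clause (¬x2) is unit, so x2 = False.
The clause (x4) is unit, so x4 = True.
The clause (x3) is unit, so x3 = True.
That conflicts with the unit clause (¬x3).
Backtrack on x5: now try x5 = True.
The clause (x3) is unit, so x3 = True.
The clause (¬x4) is unit, so x4 = False.
That conflicts with the unit clause (x4).
Neither x5 = True nor x5 = False works.
So every satisfying assignment has x6 = True.

True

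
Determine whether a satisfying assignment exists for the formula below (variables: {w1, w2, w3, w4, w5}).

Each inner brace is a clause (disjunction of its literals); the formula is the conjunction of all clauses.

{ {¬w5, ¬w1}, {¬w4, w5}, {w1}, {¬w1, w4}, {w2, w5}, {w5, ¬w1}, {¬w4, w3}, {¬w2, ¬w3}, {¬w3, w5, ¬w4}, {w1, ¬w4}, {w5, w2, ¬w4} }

Unit clause (w1) forces w1 = True.
Unit clause (¬w5) forces w5 = False.
But (w5) is also a unit clause — contradiction.
No assignment satisfies every clause.

Unsatisfiable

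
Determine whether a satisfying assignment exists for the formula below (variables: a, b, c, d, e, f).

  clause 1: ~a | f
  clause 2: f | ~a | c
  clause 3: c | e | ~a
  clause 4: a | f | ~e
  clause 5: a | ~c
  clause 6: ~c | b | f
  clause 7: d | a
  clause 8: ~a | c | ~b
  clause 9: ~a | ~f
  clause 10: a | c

No, unsatisfiable

Case a = 0:
The clause (~c) is unit, so c = 0.
Now (c) is unsatisfied and unit — conflict.
Undo a and try a = 1.
The clause (f) is unit, so f = 1.
Now (~f) is unsatisfied and unit — conflict.
Neither a = 1 nor a = 0 works.
No assignment satisfies every clause.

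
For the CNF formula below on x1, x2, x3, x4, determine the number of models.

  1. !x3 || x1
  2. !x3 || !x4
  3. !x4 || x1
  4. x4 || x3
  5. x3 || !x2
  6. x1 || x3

There are 2^4 = 16 truth assignments over (x1, x2, x3, x4).
Split on x3. With x3 = true, the clauses containing x3 are satisfied and !x3 drops from the rest; 2 of the 2^3 = 8 assignments to the other variables satisfy what remains.
With x3 = false, by the same count on the reduced clause set, 1 assignment works.
(One model: x1=T, x2=F, x3=F, x4=T.)
Total: 2 + 1 = 3.

3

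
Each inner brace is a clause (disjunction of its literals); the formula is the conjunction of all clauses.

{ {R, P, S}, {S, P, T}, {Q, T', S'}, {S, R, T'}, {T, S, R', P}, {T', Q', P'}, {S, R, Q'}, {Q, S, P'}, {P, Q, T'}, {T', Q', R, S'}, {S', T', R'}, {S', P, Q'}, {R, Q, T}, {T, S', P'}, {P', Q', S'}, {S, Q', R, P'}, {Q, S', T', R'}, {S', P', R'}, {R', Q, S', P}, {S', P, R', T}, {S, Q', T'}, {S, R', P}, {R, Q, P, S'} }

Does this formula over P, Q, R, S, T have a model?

Try R = 1.
Try S = 0.
(P) alone gives P = 1.
(Q) alone gives Q = 1.
(T') alone gives T = 0.
All clauses are satisfied.
A satisfying assignment: P=1; Q=1; R=1; S=0; T=0.

Yes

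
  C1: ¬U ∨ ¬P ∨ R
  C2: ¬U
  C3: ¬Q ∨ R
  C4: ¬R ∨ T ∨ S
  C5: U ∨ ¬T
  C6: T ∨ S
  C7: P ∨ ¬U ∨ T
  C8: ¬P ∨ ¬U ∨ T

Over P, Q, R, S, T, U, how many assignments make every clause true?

There are 2^6 = 64 truth assignments over (P, Q, R, S, T, U).
Split on R. With R = True, the clauses containing R are satisfied and ¬R drops from the rest; 4 of the 2^5 = 32 assignments to the other variables satisfy what remains.
With R = False, by the same count on the reduced clause set, 2 assignments work.
Total: 4 + 2 = 6.

6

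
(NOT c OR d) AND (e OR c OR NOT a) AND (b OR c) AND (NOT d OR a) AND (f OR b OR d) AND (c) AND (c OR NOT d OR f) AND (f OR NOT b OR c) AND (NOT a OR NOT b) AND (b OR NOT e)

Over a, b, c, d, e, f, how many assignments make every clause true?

2

There are 2^6 = 64 truth assignments over (a, b, c, d, e, f).
Split on f. With f = true, the clauses containing f are satisfied and NOT f drops from the rest; 1 of the 2^5 = 32 assignments to the other variables satisfy what remains.
With f = false, by the same count on the reduced clause set, 1 assignment works.
(One model: a=T, b=F, c=T, d=T, e=F, f=F.)
Total: 1 + 1 = 2.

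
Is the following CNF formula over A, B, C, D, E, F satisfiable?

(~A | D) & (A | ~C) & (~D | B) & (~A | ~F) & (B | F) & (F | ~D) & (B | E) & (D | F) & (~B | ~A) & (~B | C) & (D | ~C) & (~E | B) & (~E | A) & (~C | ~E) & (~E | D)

Unsatisfiable

Try A = 0.
Unit clause (~C) forces C = 0.
Unit clause (~B) forces B = 0.
Unit clause (~D) forces D = 0.
Unit clause (F) forces F = 1.
Unit clause (E) forces E = 1.
That conflicts with the unit clause (~E).
So A must be the other value — set A = 1.
Unit clause (D) forces D = 1.
Unit clause (B) forces B = 1.
That conflicts with the unit clause (~B).
Either choice for A ends in contradiction.
No assignment satisfies every clause.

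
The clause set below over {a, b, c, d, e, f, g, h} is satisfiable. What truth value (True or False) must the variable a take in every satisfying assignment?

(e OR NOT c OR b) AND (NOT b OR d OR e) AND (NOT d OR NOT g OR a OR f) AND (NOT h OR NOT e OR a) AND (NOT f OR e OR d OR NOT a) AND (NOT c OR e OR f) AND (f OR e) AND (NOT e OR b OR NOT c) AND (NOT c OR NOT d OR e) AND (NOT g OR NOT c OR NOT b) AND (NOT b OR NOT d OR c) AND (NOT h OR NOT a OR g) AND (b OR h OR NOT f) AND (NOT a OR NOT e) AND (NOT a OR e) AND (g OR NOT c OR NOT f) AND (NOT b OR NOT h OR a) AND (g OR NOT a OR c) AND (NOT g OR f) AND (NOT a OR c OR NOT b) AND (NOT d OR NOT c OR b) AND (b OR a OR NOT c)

Suppose a = true.
From the singleton clause (NOT e), e = false.
That conflicts with the unit clause (e).
So every satisfying assignment has a = False.

False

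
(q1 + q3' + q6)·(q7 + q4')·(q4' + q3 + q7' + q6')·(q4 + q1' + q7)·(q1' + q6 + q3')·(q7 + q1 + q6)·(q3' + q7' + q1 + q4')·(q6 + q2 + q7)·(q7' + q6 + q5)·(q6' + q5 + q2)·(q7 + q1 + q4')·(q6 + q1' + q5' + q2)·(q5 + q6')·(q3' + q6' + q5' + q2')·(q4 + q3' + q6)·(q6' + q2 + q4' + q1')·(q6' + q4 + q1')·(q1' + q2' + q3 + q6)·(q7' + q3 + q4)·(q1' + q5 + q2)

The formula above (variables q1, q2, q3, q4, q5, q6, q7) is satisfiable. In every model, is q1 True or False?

Suppose q1 = 1.
Suppose q7 = 1.
Suppose q6 = 1.
From the singleton clause (q5), q5 = 1.
From the singleton clause (q4), q4 = 1.
From the singleton clause (q3), q3 = 1.
From the singleton clause (q2'), q2 = 0.
But (q2) is also a unit clause — contradiction.
That branch fails; take q6 = 0 instead.
From the singleton clause (q3'), q3 = 0.
From the singleton clause (q5), q5 = 1.
From the singleton clause (q2), q2 = 1.
But (q2') is also a unit clause — contradiction.
Both values of q6 lead to a conflict.
That branch fails; take q7 = 0 instead.
From the singleton clause (q4'), q4 = 0.
But (q4) is also a unit clause — contradiction.
Both values of q7 lead to a conflict.
So every satisfying assignment has q1 = False.

False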